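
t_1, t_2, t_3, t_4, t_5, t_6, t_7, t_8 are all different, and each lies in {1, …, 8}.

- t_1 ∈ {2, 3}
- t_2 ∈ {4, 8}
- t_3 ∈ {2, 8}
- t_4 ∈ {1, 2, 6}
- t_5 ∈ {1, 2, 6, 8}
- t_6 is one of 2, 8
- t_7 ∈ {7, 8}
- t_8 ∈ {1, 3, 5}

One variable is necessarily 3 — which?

The 8 variables together cover exactly {1, 2, 3, 4, 5, 6, 7, 8} — 8 values for 8 variables — and 4 appears only in t_2's list, so t_2 = 4.
Among the 7 still-open variables, 5 fits only t_8 (and all 7 values in {1, 2, 3, 5, 6, 7, 8} must be used), so t_8 = 5.
Among the 6 still-open variables, 3 fits only t_1 (and all 6 values in {1, 2, 3, 6, 7, 8} must be used), so t_1 = 3.

t_1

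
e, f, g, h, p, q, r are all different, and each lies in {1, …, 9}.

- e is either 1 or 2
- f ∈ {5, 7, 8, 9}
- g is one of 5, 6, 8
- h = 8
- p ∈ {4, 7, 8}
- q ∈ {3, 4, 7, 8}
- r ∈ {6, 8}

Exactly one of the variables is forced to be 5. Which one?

g

h has just one choice, so h = 8. Eliminate 8 elsewhere: f, g, p, q, r.
r's domain is down to {6}, so r = 6. Remove 6 from g.
So 5 goes to g.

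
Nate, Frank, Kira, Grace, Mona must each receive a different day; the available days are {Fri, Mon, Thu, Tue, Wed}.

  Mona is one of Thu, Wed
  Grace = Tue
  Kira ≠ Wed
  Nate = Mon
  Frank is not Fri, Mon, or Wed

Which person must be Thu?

Nate's domain is down to {Mon}, so Nate = Mon. Remove Mon from Kira.
Grace must be Tue (only option left). Remove Tue from Frank, Kira.
So Thu goes to Frank.

Frank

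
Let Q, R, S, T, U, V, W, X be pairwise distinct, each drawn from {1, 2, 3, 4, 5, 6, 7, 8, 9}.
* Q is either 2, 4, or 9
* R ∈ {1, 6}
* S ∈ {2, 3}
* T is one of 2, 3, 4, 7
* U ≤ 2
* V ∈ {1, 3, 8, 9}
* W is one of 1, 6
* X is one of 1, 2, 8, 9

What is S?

The 8 variables draw from only 8 values {1, 2, 3, 4, 6, 7, 8, 9}, so each is used; only T can be 7, hence T = 7.
The 7 still-open variables together cover exactly {1, 2, 3, 4, 6, 8, 9} — 7 values for 7 variables — and 4 appears only in Q's list, so Q = 4.
R and W share exactly the 2 values {1, 6}; by pigeonhole those values go to them, so strike 1, 6 from U, V, X.
U's domain is down to {2}, so U = 2. So S, X can't be 2.
So S = 3.

3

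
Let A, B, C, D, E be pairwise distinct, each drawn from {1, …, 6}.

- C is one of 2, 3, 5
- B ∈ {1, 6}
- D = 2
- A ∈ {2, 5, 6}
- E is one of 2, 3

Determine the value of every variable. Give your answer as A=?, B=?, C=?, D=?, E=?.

A=6, B=1, C=5, D=2, E=3

D has just one choice, so D = 2. Eliminate 2 elsewhere: A, C, E.
E must be 3 (only option left). Strike 3 from C.
C must be 5 (only option left). Strike 5 from A.
A's domain is down to {6}, so A = 6. Strike 6 from B.
That leaves B = 1.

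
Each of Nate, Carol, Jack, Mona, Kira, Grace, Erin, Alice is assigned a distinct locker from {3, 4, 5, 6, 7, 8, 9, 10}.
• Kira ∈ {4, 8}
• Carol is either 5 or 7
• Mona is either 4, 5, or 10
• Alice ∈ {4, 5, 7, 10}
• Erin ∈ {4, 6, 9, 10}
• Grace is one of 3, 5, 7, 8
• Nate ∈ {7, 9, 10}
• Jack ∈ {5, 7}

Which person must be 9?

Nate

The 8 variables together cover exactly {3, 4, 5, 6, 7, 8, 9, 10} — 8 values for 8 variables — and 3 appears only in Grace's list, so Grace = 3.
The 7 still-open variables draw from only 7 values {4, 5, 6, 7, 8, 9, 10}, so each is used; only Erin can be 6, hence Erin = 6.
The 6 still-open variables draw from only 6 values {4, 5, 7, 8, 9, 10}, so each is used; only Kira can be 8, hence Kira = 8.
The 5 still-open variables together cover exactly {4, 5, 7, 9, 10} — 5 values for 5 variables — and 9 appears only in Nate's list, so Nate = 9.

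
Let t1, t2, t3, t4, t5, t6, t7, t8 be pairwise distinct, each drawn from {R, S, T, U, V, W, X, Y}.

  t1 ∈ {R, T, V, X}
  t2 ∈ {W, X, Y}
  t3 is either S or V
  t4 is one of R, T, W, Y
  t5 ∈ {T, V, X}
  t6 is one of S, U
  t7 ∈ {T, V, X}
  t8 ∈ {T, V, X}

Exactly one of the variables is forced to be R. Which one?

t1

The 8 variables together cover exactly {R, S, T, U, V, W, X, Y} — 8 values for 8 variables — and U appears only in t6's list, so t6 = U.
Among the 7 still-open variables, S fits only t3 (and all 7 values in {R, S, T, V, W, X, Y} must be used), so t3 = S.
t5, t7, t8 between them cover only {T, V, X} — a naked triple. Remove those values from t1, t2, t4.
So R goes to t1.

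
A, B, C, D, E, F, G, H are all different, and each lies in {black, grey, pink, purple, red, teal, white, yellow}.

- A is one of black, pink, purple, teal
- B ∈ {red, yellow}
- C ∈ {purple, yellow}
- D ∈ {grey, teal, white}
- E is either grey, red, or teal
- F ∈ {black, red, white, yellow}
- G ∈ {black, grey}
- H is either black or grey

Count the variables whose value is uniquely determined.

The 8 variables draw from only 8 values {black, grey, pink, purple, red, teal, white, yellow}, so each is used; only A can be pink, hence A = pink.
Among the 7 still-open variables, purple fits only C (and all 7 values in {black, grey, purple, red, teal, white, yellow} must be used), so C = purple.
G and H share exactly the 2 values {black, grey}; by pigeonhole those values go to them, so strike black, grey from D, E, F.
Determined: A=pink, C=purple. The other variables each still have more than one consistent value. That makes 2.

2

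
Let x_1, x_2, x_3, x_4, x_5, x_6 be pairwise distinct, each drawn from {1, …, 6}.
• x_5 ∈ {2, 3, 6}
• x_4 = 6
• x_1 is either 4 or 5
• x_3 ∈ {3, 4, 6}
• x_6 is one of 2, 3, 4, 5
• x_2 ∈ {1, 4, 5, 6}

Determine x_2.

1

x_4 has just one choice, so x_4 = 6. So x_2, x_3, x_5 can't be 6.
The 5 still-open variables together cover exactly {1, 2, 3, 4, 5} — 5 values for 5 variables — and 1 appears only in x_2's list, so x_2 = 1.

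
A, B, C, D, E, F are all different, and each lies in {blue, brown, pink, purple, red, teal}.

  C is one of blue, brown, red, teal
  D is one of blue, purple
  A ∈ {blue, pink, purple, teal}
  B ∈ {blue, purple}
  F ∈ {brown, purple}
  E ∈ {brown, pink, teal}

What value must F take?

The 6 variables draw from only 6 values {blue, brown, pink, purple, red, teal}, so each is used; only C can be red, hence C = red.
B and D between them cover only {blue, purple} — a naked pair. Remove those values from A, F.
So F = brown.

brown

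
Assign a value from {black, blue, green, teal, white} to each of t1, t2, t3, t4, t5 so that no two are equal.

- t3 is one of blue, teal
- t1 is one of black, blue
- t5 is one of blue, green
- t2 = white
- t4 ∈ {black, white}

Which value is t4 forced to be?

black

t2 must be white (only option left). Remove white from t4.
So t4 = black.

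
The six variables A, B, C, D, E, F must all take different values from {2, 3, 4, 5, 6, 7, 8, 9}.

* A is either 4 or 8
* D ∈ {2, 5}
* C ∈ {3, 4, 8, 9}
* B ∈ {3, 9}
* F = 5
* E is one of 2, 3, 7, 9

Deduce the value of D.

2

F's domain is down to {5}, so F = 5. Strike 5 from D.
So D = 2.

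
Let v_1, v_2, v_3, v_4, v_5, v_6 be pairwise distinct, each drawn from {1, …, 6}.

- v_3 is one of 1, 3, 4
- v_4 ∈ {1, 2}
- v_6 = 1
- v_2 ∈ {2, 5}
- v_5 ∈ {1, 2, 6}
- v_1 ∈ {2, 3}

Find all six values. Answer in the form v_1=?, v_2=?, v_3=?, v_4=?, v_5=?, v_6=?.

v_6 must be 1 (only option left). So v_3, v_4, v_5 can't be 1.
That leaves v_4 = 2. Strike 2 from v_1, v_2, v_5.
v_5's domain is down to {6}, so v_5 = 6.
v_1 must be 3 (only option left). Remove 3 from v_3.
v_2's domain is down to {5}, so v_2 = 5.
v_3 must be 4 (only option left).

v_1=3, v_2=5, v_3=4, v_4=2, v_5=6, v_6=1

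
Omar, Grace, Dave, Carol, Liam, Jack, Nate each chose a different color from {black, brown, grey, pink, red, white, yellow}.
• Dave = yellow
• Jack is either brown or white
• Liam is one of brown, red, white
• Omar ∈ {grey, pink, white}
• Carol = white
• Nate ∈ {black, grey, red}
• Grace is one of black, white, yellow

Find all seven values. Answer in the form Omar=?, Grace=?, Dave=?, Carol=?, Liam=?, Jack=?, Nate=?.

Omar=pink, Grace=black, Dave=yellow, Carol=white, Liam=red, Jack=brown, Nate=grey

Dave has just one choice, so Dave = yellow. So Grace can't be yellow.
Carol must be white (only option left). Strike white from Omar, Grace, Liam, Jack.
Jack has just one choice, so Jack = brown. Strike brown from Liam.
Grace's domain is down to {black}, so Grace = black. Eliminate black elsewhere: Nate.
Liam has just one choice, so Liam = red. Eliminate red elsewhere: Nate.
Nate has just one choice, so Nate = grey. So Omar can't be grey.
That leaves Omar = pink.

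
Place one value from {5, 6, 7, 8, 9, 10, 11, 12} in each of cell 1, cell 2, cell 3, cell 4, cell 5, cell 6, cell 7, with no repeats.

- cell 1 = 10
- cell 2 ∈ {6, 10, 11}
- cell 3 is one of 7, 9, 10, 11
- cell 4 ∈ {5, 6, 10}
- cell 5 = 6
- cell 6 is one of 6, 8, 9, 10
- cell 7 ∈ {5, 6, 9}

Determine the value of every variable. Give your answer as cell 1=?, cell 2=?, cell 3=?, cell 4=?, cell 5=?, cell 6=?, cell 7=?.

cell 1 must be 10 (only option left). Strike 10 from cell 2, cell 3, cell 4, cell 6.
cell 5 has just one choice, so cell 5 = 6. Strike 6 from cell 2, cell 4, cell 6, cell 7.
cell 2's domain is down to {11}, so cell 2 = 11. So cell 3 can't be 11.
cell 4 has just one choice, so cell 4 = 5. Remove 5 from cell 7.
That leaves cell 7 = 9. Strike 9 from cell 3, cell 6.
cell 3 must be 7 (only option left).
cell 6 must be 8 (only option left).

cell 1=10, cell 2=11, cell 3=7, cell 4=5, cell 5=6, cell 6=8, cell 7=9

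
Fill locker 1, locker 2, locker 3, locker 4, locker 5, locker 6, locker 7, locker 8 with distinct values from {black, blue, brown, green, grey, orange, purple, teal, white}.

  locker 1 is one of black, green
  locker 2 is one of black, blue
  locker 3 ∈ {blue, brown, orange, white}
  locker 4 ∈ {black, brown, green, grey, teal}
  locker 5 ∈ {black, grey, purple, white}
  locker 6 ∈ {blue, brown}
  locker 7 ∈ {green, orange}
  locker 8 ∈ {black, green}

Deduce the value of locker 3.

locker 1 and locker 8 share exactly the 2 values {black, green}; by pigeonhole those values go to them, so strike black, green from locker 2, locker 4, locker 5, locker 7.
That leaves locker 2 = blue. Eliminate blue elsewhere: locker 3, locker 6.
That leaves locker 6 = brown. Strike brown from locker 3, locker 4.
locker 7's domain is down to {orange}, so locker 7 = orange. Strike orange from locker 3.
So locker 3 = white.

white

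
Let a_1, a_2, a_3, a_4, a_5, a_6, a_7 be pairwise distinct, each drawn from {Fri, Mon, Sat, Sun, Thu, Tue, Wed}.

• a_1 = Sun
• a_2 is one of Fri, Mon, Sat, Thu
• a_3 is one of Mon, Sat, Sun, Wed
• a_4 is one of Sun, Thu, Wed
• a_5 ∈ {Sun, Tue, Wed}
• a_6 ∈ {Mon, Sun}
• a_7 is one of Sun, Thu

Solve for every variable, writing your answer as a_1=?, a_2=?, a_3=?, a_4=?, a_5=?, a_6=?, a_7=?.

a_1 has just one choice, so a_1 = Sun. Remove Sun from a_3, a_4, a_5, a_6, a_7.
That leaves a_6 = Mon. Strike Mon from a_2, a_3.
a_7's domain is down to {Thu}, so a_7 = Thu. Remove Thu from a_2, a_4.
a_4 has just one choice, so a_4 = Wed. Eliminate Wed elsewhere: a_3, a_5.
That leaves a_5 = Tue.
That leaves a_3 = Sat. Eliminate Sat elsewhere: a_2.
That leaves a_2 = Fri.

a_1=Sun, a_2=Fri, a_3=Sat, a_4=Wed, a_5=Tue, a_6=Mon, a_7=Thu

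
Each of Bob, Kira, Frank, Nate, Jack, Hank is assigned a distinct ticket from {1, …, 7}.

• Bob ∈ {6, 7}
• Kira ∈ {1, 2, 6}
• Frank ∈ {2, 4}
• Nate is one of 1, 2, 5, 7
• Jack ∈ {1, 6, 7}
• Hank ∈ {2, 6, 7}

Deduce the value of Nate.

Among the 6 variables, 4 fits only Frank (and all 6 values in {1, 2, 4, 5, 6, 7} must be used), so Frank = 4.
Among the 5 still-open variables, 5 fits only Nate (and all 5 values in {1, 2, 5, 6, 7} must be used), so Nate = 5.

5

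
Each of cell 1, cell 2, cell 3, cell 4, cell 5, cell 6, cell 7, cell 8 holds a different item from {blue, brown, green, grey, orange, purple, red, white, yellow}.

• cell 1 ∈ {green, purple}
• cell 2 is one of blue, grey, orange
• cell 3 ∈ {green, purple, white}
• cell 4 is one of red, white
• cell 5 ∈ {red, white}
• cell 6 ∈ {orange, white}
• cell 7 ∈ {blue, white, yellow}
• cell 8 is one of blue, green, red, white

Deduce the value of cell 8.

The 8 variables draw from only 8 values {blue, green, grey, orange, purple, red, white, yellow}, so each is used; only cell 2 can be grey, hence cell 2 = grey.
The 7 still-open variables draw from only 7 values {blue, green, orange, purple, red, white, yellow}, so each is used; only cell 6 can be orange, hence cell 6 = orange.
The 6 still-open variables draw from only 6 values {blue, green, purple, red, white, yellow}, so each is used; only cell 7 can be yellow, hence cell 7 = yellow.
The 5 still-open variables draw from only 5 values {blue, green, purple, red, white}, so each is used; only cell 8 can be blue, hence cell 8 = blue.

blue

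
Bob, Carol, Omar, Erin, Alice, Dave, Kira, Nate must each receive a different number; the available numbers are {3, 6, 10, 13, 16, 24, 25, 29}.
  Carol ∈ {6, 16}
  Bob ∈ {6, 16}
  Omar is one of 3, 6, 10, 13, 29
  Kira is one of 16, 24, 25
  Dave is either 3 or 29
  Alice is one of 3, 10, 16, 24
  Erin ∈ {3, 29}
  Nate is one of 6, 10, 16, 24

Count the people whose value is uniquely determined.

Among the 8 variables, 13 fits only Omar (and all 8 values in {3, 6, 10, 13, 16, 24, 25, 29} must be used), so Omar = 13.
The 7 still-open variables draw from only 7 values {3, 6, 10, 16, 24, 25, 29}, so each is used; only Kira can be 25, hence Kira = 25.
Bob and Carol share exactly the 2 values {6, 16}; by pigeonhole those values go to them, so strike 6, 16 from Alice, Nate.
The 2 variables Erin and Dave are confined to {3, 29}, which locks those values in; drop them from Alice.
Determined: Omar=13, Kira=25. The other people each still have more than one consistent value. That makes 2.

2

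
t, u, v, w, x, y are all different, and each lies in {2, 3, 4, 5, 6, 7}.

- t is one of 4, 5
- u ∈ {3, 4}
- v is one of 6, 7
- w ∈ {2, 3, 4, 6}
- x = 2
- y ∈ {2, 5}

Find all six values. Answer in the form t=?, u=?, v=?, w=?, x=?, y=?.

x has just one choice, so x = 2. Strike 2 from w, y.
y's domain is down to {5}, so y = 5. So t can't be 5.
t's domain is down to {4}, so t = 4. Strike 4 from u, w.
u must be 3 (only option left). Remove 3 from w.
w's domain is down to {6}, so w = 6. Eliminate 6 elsewhere: v.
v's domain is down to {7}, so v = 7.

t=4, u=3, v=7, w=6, x=2, y=5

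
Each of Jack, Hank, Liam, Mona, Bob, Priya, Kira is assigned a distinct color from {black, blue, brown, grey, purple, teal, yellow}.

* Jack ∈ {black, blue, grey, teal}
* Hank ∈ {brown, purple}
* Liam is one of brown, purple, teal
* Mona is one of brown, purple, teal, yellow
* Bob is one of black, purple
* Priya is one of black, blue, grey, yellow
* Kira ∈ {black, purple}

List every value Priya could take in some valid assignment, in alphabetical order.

blue, grey

Bob and Kira share exactly the 2 values {black, purple}; by pigeonhole those values go to them, so strike black, purple from Jack, Hank, Liam, Mona, Priya.
Hank must be brown (only option left). Remove brown from Liam, Mona.
Liam's domain is down to {teal}, so Liam = teal. Strike teal from Jack, Mona.
That leaves Mona = yellow. So Priya can't be yellow.
No further eliminations apply; Priya can still be any of blue, grey.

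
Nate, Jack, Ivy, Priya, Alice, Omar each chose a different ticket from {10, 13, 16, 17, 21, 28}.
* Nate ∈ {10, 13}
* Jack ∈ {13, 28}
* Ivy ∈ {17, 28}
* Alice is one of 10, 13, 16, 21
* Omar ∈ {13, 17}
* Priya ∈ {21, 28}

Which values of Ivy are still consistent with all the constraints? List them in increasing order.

The 6 variables draw from only 6 values {10, 13, 16, 17, 21, 28}, so each is used; only Alice can be 16, hence Alice = 16.
The 5 still-open variables draw from only 5 values {10, 13, 17, 21, 28}, so each is used; only Nate can be 10, hence Nate = 10.
The 4 still-open variables draw from only 4 values {13, 17, 21, 28}, so each is used; only Priya can be 21, hence Priya = 21.
No further eliminations apply; Ivy can still be any of 17, 28.

17, 28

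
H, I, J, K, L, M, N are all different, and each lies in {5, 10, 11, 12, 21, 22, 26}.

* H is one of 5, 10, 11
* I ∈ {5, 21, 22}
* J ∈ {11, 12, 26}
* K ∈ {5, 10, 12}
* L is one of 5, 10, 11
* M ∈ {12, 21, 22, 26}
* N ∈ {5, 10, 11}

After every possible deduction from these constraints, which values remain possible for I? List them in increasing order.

The 3 variables H, L, N are confined to {5, 10, 11}, which locks those values in; drop them from I, J, K.
K's domain is down to {12}, so K = 12. Eliminate 12 elsewhere: J, M.
That leaves J = 26. Strike 26 from M.
No further eliminations apply; I can still be any of 21, 22.

21, 22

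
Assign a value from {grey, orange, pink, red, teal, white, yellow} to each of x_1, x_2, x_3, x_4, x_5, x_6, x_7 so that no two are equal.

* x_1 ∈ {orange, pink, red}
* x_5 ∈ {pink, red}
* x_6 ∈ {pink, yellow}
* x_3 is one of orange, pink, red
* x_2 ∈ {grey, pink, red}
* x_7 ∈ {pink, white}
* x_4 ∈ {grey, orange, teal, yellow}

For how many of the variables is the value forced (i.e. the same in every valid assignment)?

The 7 variables together cover exactly {grey, orange, pink, red, teal, white, yellow} — 7 values for 7 variables — and teal appears only in x_4's list, so x_4 = teal.
The 6 still-open variables draw from only 6 values {grey, orange, pink, red, white, yellow}, so each is used; only x_2 can be grey, hence x_2 = grey.
The 5 still-open variables draw from only 5 values {orange, pink, red, white, yellow}, so each is used; only x_7 can be white, hence x_7 = white.
The 4 still-open variables together cover exactly {orange, pink, red, yellow} — 4 values for 4 variables — and yellow appears only in x_6's list, so x_6 = yellow.
Determined: x_2=grey, x_4=teal, x_6=yellow, x_7=white. The other variables each still have more than one consistent value. That makes 4.

4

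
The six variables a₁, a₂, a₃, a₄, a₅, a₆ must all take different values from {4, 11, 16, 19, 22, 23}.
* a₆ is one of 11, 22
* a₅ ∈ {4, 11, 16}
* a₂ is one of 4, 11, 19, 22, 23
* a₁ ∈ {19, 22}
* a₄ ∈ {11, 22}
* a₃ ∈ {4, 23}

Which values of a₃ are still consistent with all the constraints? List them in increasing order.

4, 23

The 6 variables together cover exactly {4, 11, 16, 19, 22, 23} — 6 values for 6 variables — and 16 appears only in a₅'s list, so a₅ = 16.
a₄ and a₆ between them cover only {11, 22} — a naked pair. Remove those values from a₁, a₂.
That leaves a₁ = 19. Strike 19 from a₂.
No further eliminations apply; a₃ can still be any of 4, 23.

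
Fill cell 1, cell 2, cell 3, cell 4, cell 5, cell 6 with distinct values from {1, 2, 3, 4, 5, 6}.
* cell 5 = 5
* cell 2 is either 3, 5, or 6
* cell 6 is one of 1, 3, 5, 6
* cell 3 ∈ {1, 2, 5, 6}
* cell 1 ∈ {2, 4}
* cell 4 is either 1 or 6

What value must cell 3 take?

2

cell 5 must be 5 (only option left). Strike 5 from cell 2, cell 3, cell 6.
The 5 still-open variables together cover exactly {1, 2, 3, 4, 6} — 5 values for 5 variables — and 4 appears only in cell 1's list, so cell 1 = 4.
The 4 still-open variables draw from only 4 values {1, 2, 3, 6}, so each is used; only cell 3 can be 2, hence cell 3 = 2.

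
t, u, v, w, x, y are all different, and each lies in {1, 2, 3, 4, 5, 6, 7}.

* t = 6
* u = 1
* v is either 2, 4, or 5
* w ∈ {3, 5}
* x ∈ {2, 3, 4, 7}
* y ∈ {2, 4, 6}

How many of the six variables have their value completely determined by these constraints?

t's domain is down to {6}, so t = 6. Strike 6 from y.
That leaves u = 1.
Determined: t=6, u=1. The other variables each still have more than one consistent value. That makes 2.

2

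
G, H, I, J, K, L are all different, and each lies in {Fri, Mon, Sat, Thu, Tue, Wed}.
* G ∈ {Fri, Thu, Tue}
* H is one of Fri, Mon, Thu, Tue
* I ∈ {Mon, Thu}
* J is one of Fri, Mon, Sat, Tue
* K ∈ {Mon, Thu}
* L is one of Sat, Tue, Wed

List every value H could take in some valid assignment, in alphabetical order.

The 6 variables draw from only 6 values {Fri, Mon, Sat, Thu, Tue, Wed}, so each is used; only L can be Wed, hence L = Wed.
Among the 5 still-open variables, Sat fits only J (and all 5 values in {Fri, Mon, Sat, Thu, Tue} must be used), so J = Sat.
The 2 variables I and K are confined to {Mon, Thu}, which locks those values in; drop them from G, H.
No further eliminations apply; H can still be any of Fri, Tue.

Fri, Tue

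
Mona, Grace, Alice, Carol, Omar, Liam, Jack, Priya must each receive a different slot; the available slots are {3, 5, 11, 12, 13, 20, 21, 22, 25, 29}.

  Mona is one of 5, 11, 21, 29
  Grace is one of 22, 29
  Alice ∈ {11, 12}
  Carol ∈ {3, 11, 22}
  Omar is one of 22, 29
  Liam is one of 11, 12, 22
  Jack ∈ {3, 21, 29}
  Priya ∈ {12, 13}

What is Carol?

The 8 variables together cover exactly {3, 5, 11, 12, 13, 21, 22, 29} — 8 values for 8 variables — and 5 appears only in Mona's list, so Mona = 5.
The 7 still-open variables together cover exactly {3, 11, 12, 13, 21, 22, 29} — 7 values for 7 variables — and 13 appears only in Priya's list, so Priya = 13.
The 6 still-open variables together cover exactly {3, 11, 12, 21, 22, 29} — 6 values for 6 variables — and 21 appears only in Jack's list, so Jack = 21.
Among the 5 still-open variables, 3 fits only Carol (and all 5 values in {3, 11, 12, 22, 29} must be used), so Carol = 3.

3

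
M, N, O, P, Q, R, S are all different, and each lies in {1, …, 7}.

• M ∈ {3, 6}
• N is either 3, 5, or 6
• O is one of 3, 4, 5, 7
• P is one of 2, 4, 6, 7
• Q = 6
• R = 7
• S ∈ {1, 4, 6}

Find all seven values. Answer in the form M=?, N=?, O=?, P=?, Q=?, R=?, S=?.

M=3, N=5, O=4, P=2, Q=6, R=7, S=1

Q's domain is down to {6}, so Q = 6. So M, N, P, S can't be 6.
R's domain is down to {7}, so R = 7. Strike 7 from O, P.
M has just one choice, so M = 3. Strike 3 from N, O.
That leaves N = 5. Remove 5 from O.
O has just one choice, so O = 4. Strike 4 from P, S.
P must be 2 (only option left).
S must be 1 (only option left).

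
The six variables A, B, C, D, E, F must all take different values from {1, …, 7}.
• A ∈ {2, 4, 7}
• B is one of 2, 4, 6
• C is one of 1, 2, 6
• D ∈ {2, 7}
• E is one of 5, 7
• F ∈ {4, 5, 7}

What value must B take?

The 6 variables draw from only 6 values {1, 2, 4, 5, 6, 7}, so each is used; only C can be 1, hence C = 1.
The 5 still-open variables draw from only 5 values {2, 4, 5, 6, 7}, so each is used; only B can be 6, hence B = 6.

6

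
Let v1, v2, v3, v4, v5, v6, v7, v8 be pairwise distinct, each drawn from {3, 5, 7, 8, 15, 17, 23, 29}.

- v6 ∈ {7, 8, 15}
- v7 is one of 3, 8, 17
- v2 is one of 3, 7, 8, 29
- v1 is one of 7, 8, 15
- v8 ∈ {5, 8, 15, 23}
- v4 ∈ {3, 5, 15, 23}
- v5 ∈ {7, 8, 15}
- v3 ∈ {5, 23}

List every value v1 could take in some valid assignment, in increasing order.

7, 8, 15

The 8 variables together cover exactly {3, 5, 7, 8, 15, 17, 23, 29} — 8 values for 8 variables — and 17 appears only in v7's list, so v7 = 17.
The 7 still-open variables together cover exactly {3, 5, 7, 8, 15, 23, 29} — 7 values for 7 variables — and 29 appears only in v2's list, so v2 = 29.
Among the 6 still-open variables, 3 fits only v4 (and all 6 values in {3, 5, 7, 8, 15, 23} must be used), so v4 = 3.
v1, v5, v6 share exactly the 3 values {7, 8, 15}; by pigeonhole those values go to them, so strike 7, 8, 15 from v8.
No further eliminations apply; v1 can still be any of 7, 8, 15.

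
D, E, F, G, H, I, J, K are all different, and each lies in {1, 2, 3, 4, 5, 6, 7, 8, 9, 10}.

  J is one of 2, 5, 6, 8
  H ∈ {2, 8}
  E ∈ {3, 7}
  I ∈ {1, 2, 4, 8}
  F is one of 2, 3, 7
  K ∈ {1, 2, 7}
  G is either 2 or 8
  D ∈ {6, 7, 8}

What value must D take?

6

The 8 variables together cover exactly {1, 2, 3, 4, 5, 6, 7, 8} — 8 values for 8 variables — and 4 appears only in I's list, so I = 4.
The 7 still-open variables together cover exactly {1, 2, 3, 5, 6, 7, 8} — 7 values for 7 variables — and 1 appears only in K's list, so K = 1.
The 6 still-open variables together cover exactly {2, 3, 5, 6, 7, 8} — 6 values for 6 variables — and 5 appears only in J's list, so J = 5.
The 5 still-open variables together cover exactly {2, 3, 6, 7, 8} — 5 values for 5 variables — and 6 appears only in D's list, so D = 6.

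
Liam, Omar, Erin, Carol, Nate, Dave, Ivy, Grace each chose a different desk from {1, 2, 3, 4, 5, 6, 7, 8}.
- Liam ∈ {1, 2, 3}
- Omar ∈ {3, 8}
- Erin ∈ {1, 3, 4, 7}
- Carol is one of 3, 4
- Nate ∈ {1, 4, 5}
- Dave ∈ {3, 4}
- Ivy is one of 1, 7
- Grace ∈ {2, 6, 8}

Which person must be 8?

Among the 8 variables, 5 fits only Nate (and all 8 values in {1, 2, 3, 4, 5, 6, 7, 8} must be used), so Nate = 5.
The 7 still-open variables together cover exactly {1, 2, 3, 4, 6, 7, 8} — 7 values for 7 variables — and 6 appears only in Grace's list, so Grace = 6.
Among the 6 still-open variables, 2 fits only Liam (and all 6 values in {1, 2, 3, 4, 7, 8} must be used), so Liam = 2.
The 5 still-open variables together cover exactly {1, 3, 4, 7, 8} — 5 values for 5 variables — and 8 appears only in Omar's list, so Omar = 8.

Omar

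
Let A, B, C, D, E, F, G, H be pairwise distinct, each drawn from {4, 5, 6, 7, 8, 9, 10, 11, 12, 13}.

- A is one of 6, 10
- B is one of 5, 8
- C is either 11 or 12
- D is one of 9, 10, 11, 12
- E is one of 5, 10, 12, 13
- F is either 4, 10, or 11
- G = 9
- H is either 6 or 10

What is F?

G must be 9 (only option left). Remove 9 from D.
The 2 variables A and H are confined to {6, 10}, which locks those values in; drop them from D, E, F.
C and D share exactly the 2 values {11, 12}; by pigeonhole those values go to them, so strike 11, 12 from E, F.
So F = 4.

4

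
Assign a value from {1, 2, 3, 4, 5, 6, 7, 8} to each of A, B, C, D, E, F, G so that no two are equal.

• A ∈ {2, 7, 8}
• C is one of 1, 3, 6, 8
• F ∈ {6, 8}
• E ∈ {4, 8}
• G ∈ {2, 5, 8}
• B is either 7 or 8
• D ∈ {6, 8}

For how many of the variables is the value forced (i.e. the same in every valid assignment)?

D and F share exactly the 2 values {6, 8}; by pigeonhole those values go to them, so strike 6, 8 from A, B, C, E, G.
B must be 7 (only option left). So A can't be 7.
E has just one choice, so E = 4.
That leaves A = 2. Eliminate 2 elsewhere: G.
G's domain is down to {5}, so G = 5.
Determined: A=2, B=7, E=4, G=5. The other variables each still have more than one consistent value. That makes 4.

4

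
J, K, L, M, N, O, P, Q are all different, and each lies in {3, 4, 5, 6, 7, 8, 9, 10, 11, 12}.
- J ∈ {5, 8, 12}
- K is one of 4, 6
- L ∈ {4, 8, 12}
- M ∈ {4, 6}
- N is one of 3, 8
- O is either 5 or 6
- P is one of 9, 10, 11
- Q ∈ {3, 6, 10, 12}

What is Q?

10

The 2 variables K and M are confined to {4, 6}, which locks those values in; drop them from L, O, Q.
O has just one choice, so O = 5. Eliminate 5 elsewhere: J.
The 2 variables J and L are confined to {8, 12}, which locks those values in; drop them from N, Q.
N must be 3 (only option left). Eliminate 3 elsewhere: Q.
So Q = 10.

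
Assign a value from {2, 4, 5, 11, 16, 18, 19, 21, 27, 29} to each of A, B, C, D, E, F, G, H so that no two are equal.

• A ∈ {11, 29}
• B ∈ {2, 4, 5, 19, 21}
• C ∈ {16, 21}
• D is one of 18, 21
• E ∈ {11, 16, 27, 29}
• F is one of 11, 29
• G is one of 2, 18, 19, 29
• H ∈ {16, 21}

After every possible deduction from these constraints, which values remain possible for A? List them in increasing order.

11, 29

A and F share exactly the 2 values {11, 29}; by pigeonhole those values go to them, so strike 11, 29 from E, G.
The 2 variables C and H are confined to {16, 21}, which locks those values in; drop them from B, D, E.
D has just one choice, so D = 18. Eliminate 18 elsewhere: G.
That leaves E = 27.
No further eliminations apply; A can still be any of 11, 29.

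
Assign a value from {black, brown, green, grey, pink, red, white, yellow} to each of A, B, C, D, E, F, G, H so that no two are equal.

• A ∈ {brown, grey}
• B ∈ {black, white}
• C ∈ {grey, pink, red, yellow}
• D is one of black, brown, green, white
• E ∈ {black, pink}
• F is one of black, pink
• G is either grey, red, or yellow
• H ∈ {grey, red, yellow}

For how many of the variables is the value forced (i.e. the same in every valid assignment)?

3

The 8 variables draw from only 8 values {black, brown, green, grey, pink, red, white, yellow}, so each is used; only D can be green, hence D = green.
Among the 7 still-open variables, brown fits only A (and all 7 values in {black, brown, grey, pink, red, white, yellow} must be used), so A = brown.
Among the 6 still-open variables, white fits only B (and all 6 values in {black, grey, pink, red, white, yellow} must be used), so B = white.
E and F share exactly the 2 values {black, pink}; by pigeonhole those values go to them, so strike black, pink from C.
Determined: A=brown, B=white, D=green. The other variables each still have more than one consistent value. That makes 3.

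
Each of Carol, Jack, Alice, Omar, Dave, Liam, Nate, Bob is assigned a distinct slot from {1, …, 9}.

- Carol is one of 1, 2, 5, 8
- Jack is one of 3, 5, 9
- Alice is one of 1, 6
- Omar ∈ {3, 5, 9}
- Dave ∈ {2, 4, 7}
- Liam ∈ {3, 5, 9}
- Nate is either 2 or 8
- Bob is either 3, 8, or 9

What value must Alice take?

Jack, Omar, Liam share exactly the 3 values {3, 5, 9}; by pigeonhole those values go to them, so strike 3, 5, 9 from Carol, Bob.
That leaves Bob = 8. Strike 8 from Carol, Nate.
Nate has just one choice, so Nate = 2. Eliminate 2 elsewhere: Carol, Dave.
That leaves Carol = 1. Remove 1 from Alice.
So Alice = 6.

6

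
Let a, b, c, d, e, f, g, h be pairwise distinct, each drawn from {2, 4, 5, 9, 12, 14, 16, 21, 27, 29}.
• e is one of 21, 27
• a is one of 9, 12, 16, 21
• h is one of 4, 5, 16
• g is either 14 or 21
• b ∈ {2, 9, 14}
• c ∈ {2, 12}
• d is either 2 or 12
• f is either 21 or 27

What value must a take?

16

The 2 variables c and d are confined to {2, 12}, which locks those values in; drop them from a, b.
e and f share exactly the 2 values {21, 27}; by pigeonhole those values go to them, so strike 21, 27 from a, g.
g must be 14 (only option left). Strike 14 from b.
That leaves b = 9. Strike 9 from a.
So a = 16.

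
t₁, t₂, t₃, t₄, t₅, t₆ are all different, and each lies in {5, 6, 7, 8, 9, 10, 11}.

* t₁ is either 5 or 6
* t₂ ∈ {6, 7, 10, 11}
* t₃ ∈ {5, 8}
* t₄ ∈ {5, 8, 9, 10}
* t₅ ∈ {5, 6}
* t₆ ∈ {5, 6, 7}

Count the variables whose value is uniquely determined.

2

t₁ and t₅ share exactly the 2 values {5, 6}; by pigeonhole those values go to them, so strike 5, 6 from t₂, t₃, t₄, t₆.
That leaves t₃ = 8. So t₄ can't be 8.
t₆ has just one choice, so t₆ = 7. Remove 7 from t₂.
Determined: t₃=8, t₆=7. The other variables each still have more than one consistent value. That makes 2.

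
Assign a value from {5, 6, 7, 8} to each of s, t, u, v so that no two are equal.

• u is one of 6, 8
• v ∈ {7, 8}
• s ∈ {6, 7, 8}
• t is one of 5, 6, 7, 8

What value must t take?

Among the 4 variables, 5 fits only t (and all 4 values in {5, 6, 7, 8} must be used), so t = 5.

5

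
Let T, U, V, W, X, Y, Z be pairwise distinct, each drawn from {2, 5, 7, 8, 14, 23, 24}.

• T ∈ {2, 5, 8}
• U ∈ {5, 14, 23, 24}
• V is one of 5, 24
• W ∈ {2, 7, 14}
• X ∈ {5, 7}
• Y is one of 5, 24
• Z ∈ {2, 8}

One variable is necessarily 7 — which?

X

The 7 variables together cover exactly {2, 5, 7, 8, 14, 23, 24} — 7 values for 7 variables — and 23 appears only in U's list, so U = 23.
Among the 6 still-open variables, 14 fits only W (and all 6 values in {2, 5, 7, 8, 14, 24} must be used), so W = 14.
The 5 still-open variables draw from only 5 values {2, 5, 7, 8, 24}, so each is used; only X can be 7, hence X = 7.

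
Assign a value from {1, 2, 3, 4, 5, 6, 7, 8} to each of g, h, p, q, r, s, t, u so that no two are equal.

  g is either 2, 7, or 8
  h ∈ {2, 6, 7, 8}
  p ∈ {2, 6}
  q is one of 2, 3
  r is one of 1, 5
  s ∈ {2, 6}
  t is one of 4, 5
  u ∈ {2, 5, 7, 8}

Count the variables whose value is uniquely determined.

4

Among the 8 variables, 1 fits only r (and all 8 values in {1, 2, 3, 4, 5, 6, 7, 8} must be used), so r = 1.
The 7 still-open variables draw from only 7 values {2, 3, 4, 5, 6, 7, 8}, so each is used; only q can be 3, hence q = 3.
Among the 6 still-open variables, 4 fits only t (and all 6 values in {2, 4, 5, 6, 7, 8} must be used), so t = 4.
The 5 still-open variables draw from only 5 values {2, 5, 6, 7, 8}, so each is used; only u can be 5, hence u = 5.
The 2 variables p and s are confined to {2, 6}, which locks those values in; drop them from g, h.
Determined: q=3, r=1, t=4, u=5. The other variables each still have more than one consistent value. That makes 4.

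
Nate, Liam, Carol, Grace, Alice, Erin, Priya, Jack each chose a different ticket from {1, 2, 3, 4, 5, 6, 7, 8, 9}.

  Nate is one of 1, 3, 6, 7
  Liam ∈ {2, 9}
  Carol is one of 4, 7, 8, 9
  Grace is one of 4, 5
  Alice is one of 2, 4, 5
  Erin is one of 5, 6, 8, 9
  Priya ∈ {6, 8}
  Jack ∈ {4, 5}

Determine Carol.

7

Grace and Jack between them cover only {4, 5} — a naked pair. Remove those values from Carol, Alice, Erin.
That leaves Alice = 2. So Liam can't be 2.
Liam must be 9 (only option left). So Carol, Erin can't be 9.
The 2 variables Erin and Priya are confined to {6, 8}, which locks those values in; drop them from Nate, Carol.
So Carol = 7.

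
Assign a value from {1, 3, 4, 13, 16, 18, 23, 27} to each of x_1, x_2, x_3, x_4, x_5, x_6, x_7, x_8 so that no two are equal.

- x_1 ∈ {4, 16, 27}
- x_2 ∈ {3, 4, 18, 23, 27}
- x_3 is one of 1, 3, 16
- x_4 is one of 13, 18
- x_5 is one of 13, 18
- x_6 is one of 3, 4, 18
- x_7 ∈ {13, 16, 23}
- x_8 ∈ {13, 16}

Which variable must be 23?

x_7

The 8 variables together cover exactly {1, 3, 4, 13, 16, 18, 23, 27} — 8 values for 8 variables — and 1 appears only in x_3's list, so x_3 = 1.
x_4 and x_5 between them cover only {13, 18} — a naked pair. Remove those values from x_2, x_6, x_7, x_8.
x_8 has just one choice, so x_8 = 16. So x_1, x_7 can't be 16.
So 23 goes to x_7.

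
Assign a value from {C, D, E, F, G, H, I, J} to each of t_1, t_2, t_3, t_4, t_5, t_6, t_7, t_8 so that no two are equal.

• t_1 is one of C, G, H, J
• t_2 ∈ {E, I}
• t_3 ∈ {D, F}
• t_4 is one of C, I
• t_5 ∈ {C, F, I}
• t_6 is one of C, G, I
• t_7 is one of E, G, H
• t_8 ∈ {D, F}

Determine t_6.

The 8 variables draw from only 8 values {C, D, E, F, G, H, I, J}, so each is used; only t_1 can be J, hence t_1 = J.
The 7 still-open variables draw from only 7 values {C, D, E, F, G, H, I}, so each is used; only t_7 can be H, hence t_7 = H.
Among the 6 still-open variables, E fits only t_2 (and all 6 values in {C, D, E, F, G, I} must be used), so t_2 = E.
The 5 still-open variables together cover exactly {C, D, F, G, I} — 5 values for 5 variables — and G appears only in t_6's list, so t_6 = G.

G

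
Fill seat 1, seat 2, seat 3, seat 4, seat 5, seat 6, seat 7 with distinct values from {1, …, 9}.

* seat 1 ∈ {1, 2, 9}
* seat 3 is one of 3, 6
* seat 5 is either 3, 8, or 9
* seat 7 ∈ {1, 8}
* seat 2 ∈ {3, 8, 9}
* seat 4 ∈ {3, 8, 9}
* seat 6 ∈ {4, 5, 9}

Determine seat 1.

The 3 variables seat 2, seat 4, seat 5 are confined to {3, 8, 9}, which locks those values in; drop them from seat 1, seat 3, seat 6, seat 7.
That leaves seat 3 = 6.
seat 7's domain is down to {1}, so seat 7 = 1. So seat 1 can't be 1.
So seat 1 = 2.

2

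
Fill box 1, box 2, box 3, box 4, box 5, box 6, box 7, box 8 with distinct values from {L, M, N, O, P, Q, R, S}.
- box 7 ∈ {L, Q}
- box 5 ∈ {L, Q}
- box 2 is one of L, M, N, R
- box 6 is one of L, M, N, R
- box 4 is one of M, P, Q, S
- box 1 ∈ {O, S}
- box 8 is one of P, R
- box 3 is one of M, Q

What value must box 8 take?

P

The 8 variables together cover exactly {L, M, N, O, P, Q, R, S} — 8 values for 8 variables — and O appears only in box 1's list, so box 1 = O.
Among the 7 still-open variables, S fits only box 4 (and all 7 values in {L, M, N, P, Q, R, S} must be used), so box 4 = S.
The 6 still-open variables draw from only 6 values {L, M, N, P, Q, R}, so each is used; only box 8 can be P, hence box 8 = P.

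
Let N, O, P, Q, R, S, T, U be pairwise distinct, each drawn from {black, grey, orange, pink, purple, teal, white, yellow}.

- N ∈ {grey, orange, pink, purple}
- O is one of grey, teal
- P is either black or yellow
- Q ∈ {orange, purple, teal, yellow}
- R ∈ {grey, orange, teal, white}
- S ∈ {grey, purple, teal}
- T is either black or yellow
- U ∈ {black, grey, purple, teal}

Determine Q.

orange

The 8 variables together cover exactly {black, grey, orange, pink, purple, teal, white, yellow} — 8 values for 8 variables — and pink appears only in N's list, so N = pink.
The 7 still-open variables draw from only 7 values {black, grey, orange, purple, teal, white, yellow}, so each is used; only R can be white, hence R = white.
The 6 still-open variables draw from only 6 values {black, grey, orange, purple, teal, yellow}, so each is used; only Q can be orange, hence Q = orange.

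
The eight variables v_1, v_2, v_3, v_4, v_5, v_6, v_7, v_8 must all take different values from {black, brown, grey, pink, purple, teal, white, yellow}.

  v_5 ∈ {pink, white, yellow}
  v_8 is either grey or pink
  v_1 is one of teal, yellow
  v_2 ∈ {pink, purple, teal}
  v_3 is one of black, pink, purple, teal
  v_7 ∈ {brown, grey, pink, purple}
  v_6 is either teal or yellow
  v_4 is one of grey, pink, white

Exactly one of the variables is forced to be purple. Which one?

v_2

The 8 variables draw from only 8 values {black, brown, grey, pink, purple, teal, white, yellow}, so each is used; only v_3 can be black, hence v_3 = black.
The 7 still-open variables together cover exactly {brown, grey, pink, purple, teal, white, yellow} — 7 values for 7 variables — and brown appears only in v_7's list, so v_7 = brown.
Among the 6 still-open variables, purple fits only v_2 (and all 6 values in {grey, pink, purple, teal, white, yellow} must be used), so v_2 = purple.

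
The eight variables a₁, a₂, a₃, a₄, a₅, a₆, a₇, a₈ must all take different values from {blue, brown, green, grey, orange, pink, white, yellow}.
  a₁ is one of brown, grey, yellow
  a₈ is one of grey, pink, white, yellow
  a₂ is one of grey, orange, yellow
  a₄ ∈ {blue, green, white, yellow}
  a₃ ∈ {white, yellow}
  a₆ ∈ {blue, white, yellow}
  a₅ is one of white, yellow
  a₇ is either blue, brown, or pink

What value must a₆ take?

blue

The 8 variables together cover exactly {blue, brown, green, grey, orange, pink, white, yellow} — 8 values for 8 variables — and green appears only in a₄'s list, so a₄ = green.
Among the 7 still-open variables, orange fits only a₂ (and all 7 values in {blue, brown, grey, orange, pink, white, yellow} must be used), so a₂ = orange.
The 2 variables a₃ and a₅ are confined to {white, yellow}, which locks those values in; drop them from a₁, a₆, a₈.
So a₆ = blue.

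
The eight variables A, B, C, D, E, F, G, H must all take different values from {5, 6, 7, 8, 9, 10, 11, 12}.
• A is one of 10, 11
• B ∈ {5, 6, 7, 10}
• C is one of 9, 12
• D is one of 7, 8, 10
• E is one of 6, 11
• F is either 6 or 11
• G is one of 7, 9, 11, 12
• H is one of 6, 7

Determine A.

The 8 variables together cover exactly {5, 6, 7, 8, 9, 10, 11, 12} — 8 values for 8 variables — and 5 appears only in B's list, so B = 5.
The 7 still-open variables together cover exactly {6, 7, 8, 9, 10, 11, 12} — 7 values for 7 variables — and 8 appears only in D's list, so D = 8.
The 6 still-open variables draw from only 6 values {6, 7, 9, 10, 11, 12}, so each is used; only A can be 10, hence A = 10.

10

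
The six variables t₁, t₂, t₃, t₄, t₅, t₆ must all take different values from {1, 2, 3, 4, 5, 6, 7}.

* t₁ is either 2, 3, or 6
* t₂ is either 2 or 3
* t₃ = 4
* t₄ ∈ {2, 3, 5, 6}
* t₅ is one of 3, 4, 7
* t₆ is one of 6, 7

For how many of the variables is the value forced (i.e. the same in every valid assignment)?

2

t₃ must be 4 (only option left). Strike 4 from t₅.
The 5 still-open variables draw from only 5 values {2, 3, 5, 6, 7}, so each is used; only t₄ can be 5, hence t₄ = 5.
Determined: t₃=4, t₄=5. The other variables each still have more than one consistent value. That makes 2.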